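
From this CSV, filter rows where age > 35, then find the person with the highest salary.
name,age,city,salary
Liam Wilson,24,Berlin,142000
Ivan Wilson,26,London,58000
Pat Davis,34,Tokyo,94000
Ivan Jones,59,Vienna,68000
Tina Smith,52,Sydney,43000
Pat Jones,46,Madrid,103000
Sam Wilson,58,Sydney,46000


Filter: age > 35
Sort by: salary (descending)

Filtered records (4):
  Pat Jones, age 46, salary $103000
  Ivan Jones, age 59, salary $68000
  Sam Wilson, age 58, salary $46000
  Tina Smith, age 52, salary $43000

Highest salary: Pat Jones ($103000)

Pat Jones


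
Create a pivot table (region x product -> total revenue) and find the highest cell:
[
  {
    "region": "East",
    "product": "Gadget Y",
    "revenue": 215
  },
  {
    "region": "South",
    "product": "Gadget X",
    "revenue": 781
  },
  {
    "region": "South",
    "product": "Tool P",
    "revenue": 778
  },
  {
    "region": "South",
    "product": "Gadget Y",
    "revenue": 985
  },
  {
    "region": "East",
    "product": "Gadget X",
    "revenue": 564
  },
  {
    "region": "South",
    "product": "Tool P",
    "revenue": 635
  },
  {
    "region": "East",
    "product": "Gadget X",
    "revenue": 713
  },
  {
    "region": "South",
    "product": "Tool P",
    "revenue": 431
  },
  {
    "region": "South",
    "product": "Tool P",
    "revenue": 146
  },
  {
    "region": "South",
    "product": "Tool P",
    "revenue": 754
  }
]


Pivot: region (rows) x product (columns) -> total revenue

     Gadget X      Gadget Y      Tool P      
East          1277           215             0  
South          781           985          2744  

Highest: South / Tool P = $2744

South / Tool P = $2744


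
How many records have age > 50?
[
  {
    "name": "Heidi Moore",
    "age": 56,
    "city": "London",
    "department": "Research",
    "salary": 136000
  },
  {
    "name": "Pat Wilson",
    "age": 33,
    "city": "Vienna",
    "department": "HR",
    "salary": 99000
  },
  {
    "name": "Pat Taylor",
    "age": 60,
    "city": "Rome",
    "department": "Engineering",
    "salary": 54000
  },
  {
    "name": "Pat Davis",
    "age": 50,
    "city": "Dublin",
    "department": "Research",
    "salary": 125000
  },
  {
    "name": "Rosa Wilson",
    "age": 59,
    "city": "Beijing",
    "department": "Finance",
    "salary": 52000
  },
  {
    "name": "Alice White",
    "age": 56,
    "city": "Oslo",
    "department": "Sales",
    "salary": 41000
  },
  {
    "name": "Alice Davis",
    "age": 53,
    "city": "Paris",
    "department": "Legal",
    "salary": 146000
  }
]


Data: 7 records
Condition: age > 50

Checking each record:
  Heidi Moore: 56 MATCH
  Pat Wilson: 33
  Pat Taylor: 60 MATCH
  Pat Davis: 50
  Rosa Wilson: 59 MATCH
  Alice White: 56 MATCH
  Alice Davis: 53 MATCH

Count: 5

5


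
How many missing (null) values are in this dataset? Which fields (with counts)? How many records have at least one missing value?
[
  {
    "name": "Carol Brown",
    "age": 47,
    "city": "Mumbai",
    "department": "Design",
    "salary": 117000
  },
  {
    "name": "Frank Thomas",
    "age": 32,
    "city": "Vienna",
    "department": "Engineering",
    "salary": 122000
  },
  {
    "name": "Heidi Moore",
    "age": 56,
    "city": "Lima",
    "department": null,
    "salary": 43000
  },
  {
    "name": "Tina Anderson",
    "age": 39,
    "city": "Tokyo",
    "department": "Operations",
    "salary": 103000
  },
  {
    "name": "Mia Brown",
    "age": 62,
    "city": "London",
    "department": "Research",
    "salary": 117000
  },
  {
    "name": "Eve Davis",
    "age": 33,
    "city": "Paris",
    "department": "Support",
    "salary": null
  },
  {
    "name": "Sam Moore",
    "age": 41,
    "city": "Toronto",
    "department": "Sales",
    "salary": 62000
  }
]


Checking for missing (null) values in 7 records:

  Carol Brown: complete
  Frank Thomas: complete
  Heidi Moore: department
  Tina Anderson: complete
  Mia Brown: complete
  Eve Davis: salary
  Sam Moore: complete

Per field:
  name: 0 missing
  age: 0 missing
  city: 0 missing
  department: 1 missing
  salary: 1 missing

Total missing values: 2
Records with any missing: 2

2 missing values (department: 1, salary: 1); 2 incomplete records


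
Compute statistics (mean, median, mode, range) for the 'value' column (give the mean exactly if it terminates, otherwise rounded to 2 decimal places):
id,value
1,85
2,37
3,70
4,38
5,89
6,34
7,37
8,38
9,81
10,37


Data: [85, 37, 70, 38, 89, 34, 37, 38, 81, 37]
Count: 10
Sum: 546
Mean: 546/10 = 54.6
Sorted: [34, 37, 37, 37, 38, 38, 70, 81, 85, 89]
Median: 38.0
Mode: 37 (3 times)
Range: 89 - 34 = 55
Min: 34, Max: 89

mean=54.6, median=38.0, mode=37, range=55


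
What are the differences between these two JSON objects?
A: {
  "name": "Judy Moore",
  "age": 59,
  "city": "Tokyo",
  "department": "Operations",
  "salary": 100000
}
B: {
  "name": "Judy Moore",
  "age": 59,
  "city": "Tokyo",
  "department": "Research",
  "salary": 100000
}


Comparing each field (in key order):
  name: same
  age: same
  city: same
  department: DIFFERENT
  salary: same
Differences:
  department: Operations -> Research

1 field(s) changed

1 change: department


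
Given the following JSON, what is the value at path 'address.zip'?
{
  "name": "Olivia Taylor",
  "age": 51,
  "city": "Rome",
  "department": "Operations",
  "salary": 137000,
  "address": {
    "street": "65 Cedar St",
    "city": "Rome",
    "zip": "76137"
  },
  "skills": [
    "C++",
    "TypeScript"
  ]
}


Query: address.zip
Path: address -> zip
Value: 76137

76137


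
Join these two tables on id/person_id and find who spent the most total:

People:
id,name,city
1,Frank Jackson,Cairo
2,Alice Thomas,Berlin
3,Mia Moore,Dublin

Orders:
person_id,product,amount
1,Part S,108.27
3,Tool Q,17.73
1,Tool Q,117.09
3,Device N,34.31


Join on: people.id = orders.person_id

Joined rows:
  Frank Jackson (Cairo) bought Part S for $108.27
  Mia Moore (Dublin) bought Tool Q for $17.73
  Frank Jackson (Cairo) bought Tool Q for $117.09
  Mia Moore (Dublin) bought Device N for $34.31

Total per person:
  Frank Jackson: $225.36
  Mia Moore: $52.04

Top spender: Frank Jackson ($225.36)

Frank Jackson ($225.36)


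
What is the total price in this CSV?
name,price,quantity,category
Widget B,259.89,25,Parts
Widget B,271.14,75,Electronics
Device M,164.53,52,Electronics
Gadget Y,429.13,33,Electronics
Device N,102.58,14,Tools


Computing total price:
Values: [259.89, 271.14, 164.53, 429.13, 102.58]
Sum = 1227.27

1227.27


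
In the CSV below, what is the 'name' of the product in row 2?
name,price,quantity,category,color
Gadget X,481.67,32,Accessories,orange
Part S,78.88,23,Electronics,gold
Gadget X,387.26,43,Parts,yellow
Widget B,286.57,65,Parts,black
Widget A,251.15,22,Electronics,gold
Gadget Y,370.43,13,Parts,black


Query: Row 2 ('Part S'), column 'name'
Value: Part S

Part S


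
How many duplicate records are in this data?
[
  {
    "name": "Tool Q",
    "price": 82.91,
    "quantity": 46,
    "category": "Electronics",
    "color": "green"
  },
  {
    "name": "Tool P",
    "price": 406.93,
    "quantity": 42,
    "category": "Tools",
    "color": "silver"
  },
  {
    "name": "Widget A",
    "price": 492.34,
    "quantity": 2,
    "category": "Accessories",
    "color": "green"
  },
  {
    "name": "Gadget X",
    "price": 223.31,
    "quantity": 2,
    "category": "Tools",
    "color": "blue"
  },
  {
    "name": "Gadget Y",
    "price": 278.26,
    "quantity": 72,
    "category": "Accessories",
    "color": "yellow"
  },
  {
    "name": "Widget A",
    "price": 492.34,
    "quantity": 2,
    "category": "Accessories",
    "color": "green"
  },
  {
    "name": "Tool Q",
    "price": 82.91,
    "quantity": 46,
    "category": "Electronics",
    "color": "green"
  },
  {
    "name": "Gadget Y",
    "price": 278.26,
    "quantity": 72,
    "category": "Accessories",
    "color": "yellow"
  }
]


Checking 8 records for duplicates:

  Row 1: Tool Q ($82.91, qty 46)
  Row 2: Tool P ($406.93, qty 42)
  Row 3: Widget A ($492.34, qty 2)
  Row 4: Gadget X ($223.31, qty 2)
  Row 5: Gadget Y ($278.26, qty 72)
  Row 6: Widget A ($492.34, qty 2) <-- DUPLICATE
  Row 7: Tool Q ($82.91, qty 46) <-- DUPLICATE
  Row 8: Gadget Y ($278.26, qty 72) <-- DUPLICATE

Duplicates found: 3
Unique records: 5

3 duplicates, 5 unique


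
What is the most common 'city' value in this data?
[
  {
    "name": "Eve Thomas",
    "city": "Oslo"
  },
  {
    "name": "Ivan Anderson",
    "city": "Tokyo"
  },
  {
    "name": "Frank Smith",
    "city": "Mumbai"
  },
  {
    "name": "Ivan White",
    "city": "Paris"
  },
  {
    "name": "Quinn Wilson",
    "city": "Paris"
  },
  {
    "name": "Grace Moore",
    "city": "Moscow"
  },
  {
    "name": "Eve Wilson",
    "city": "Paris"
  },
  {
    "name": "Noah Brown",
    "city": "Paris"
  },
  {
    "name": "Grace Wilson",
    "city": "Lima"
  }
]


Counting 'city' values across 9 records:

  Paris: 4 ####
  Oslo: 1 #
  Tokyo: 1 #
  Mumbai: 1 #
  Moscow: 1 #
  Lima: 1 #

Most common: Paris (4 times)

Paris (4 times)


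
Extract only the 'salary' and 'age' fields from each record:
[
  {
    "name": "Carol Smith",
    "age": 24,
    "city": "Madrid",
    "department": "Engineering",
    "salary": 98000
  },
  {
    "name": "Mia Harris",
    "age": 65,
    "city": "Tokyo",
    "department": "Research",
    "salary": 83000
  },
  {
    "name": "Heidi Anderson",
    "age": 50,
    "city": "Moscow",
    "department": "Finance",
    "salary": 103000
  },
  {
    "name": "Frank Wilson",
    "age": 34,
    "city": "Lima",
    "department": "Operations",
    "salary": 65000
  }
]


Original: 4 records with fields: name, age, city, department, salary
Keep: ['salary', 'age']
Drop: ['name', 'city', 'department']
Result: 4 records, 2 fields each

[
  {
    "salary": 98000,
    "age": 24
  },
  {
    "salary": 83000,
    "age": 65
  },
  {
    "salary": 103000,
    "age": 50
  },
  {
    "salary": 65000,
    "age": 34
  }
]


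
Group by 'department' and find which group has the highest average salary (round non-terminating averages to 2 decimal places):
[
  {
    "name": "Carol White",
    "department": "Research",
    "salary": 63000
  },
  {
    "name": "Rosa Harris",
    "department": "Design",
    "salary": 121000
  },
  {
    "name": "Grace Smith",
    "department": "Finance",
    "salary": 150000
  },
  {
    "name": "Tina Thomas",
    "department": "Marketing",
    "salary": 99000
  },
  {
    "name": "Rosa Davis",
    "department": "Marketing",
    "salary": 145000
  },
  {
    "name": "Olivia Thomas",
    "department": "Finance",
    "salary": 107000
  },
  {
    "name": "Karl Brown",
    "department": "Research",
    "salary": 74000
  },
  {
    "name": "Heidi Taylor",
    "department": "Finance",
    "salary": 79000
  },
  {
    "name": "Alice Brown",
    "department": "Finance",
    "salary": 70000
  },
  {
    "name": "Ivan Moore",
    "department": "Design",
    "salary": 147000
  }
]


Group by: department

Groups:
  Design: 2 people, avg salary = 268000/2 = $134000
  Finance: 4 people, avg salary = 406000/4 = $101500
  Marketing: 2 people, avg salary = 244000/2 = $122000
  Research: 2 people, avg salary = 137000/2 = $68500

Highest average salary: Design ($134000)

Design ($134000)


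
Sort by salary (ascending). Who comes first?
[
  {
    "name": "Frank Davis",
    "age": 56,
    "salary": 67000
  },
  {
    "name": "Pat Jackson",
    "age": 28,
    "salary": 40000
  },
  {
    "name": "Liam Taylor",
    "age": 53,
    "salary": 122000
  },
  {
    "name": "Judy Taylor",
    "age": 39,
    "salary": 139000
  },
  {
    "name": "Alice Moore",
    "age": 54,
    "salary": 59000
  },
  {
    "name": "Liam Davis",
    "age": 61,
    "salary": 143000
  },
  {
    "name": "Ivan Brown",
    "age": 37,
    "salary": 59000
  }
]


Sort by: salary (ascending)

Sorted order:
  1. Pat Jackson (salary = 40000)
  2. Alice Moore (salary = 59000)
  3. Ivan Brown (salary = 59000)
  4. Frank Davis (salary = 67000)
  5. Liam Taylor (salary = 122000)
  6. Judy Taylor (salary = 139000)
  7. Liam Davis (salary = 143000)

First: Pat Jackson

Pat Jackson


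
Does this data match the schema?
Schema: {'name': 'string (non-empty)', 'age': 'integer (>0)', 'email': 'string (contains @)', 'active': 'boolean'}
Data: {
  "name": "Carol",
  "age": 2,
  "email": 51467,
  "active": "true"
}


Validating each field against schema:
  name: OK (non-empty string)
  age: OK (positive integer)
  email: FAIL (51467 is not a string)
  active: FAIL ("true" is not a boolean)

Result: INVALID (2 errors: email, active)

INVALID (2 errors: email, active)


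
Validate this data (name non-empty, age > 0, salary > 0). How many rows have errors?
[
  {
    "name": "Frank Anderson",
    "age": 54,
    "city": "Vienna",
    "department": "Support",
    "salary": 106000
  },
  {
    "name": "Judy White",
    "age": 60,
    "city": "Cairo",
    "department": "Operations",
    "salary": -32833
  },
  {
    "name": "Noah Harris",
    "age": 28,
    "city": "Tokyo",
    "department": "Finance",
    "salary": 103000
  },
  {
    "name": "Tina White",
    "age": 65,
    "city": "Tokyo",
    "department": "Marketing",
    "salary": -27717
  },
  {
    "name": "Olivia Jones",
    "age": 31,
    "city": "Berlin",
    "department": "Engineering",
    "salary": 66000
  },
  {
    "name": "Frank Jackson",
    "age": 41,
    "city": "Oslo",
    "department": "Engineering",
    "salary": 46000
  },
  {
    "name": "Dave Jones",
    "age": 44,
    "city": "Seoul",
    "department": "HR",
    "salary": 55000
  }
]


Validating 7 records:
Rules: name non-empty, age > 0, salary > 0

  Row 1 (Frank Anderson): OK
  Row 2 (Judy White): negative salary: -32833
  Row 3 (Noah Harris): OK
  Row 4 (Tina White): negative salary: -27717
  Row 5 (Olivia Jones): OK
  Row 6 (Frank Jackson): OK
  Row 7 (Dave Jones): OK

Total errors: 2

2 errors


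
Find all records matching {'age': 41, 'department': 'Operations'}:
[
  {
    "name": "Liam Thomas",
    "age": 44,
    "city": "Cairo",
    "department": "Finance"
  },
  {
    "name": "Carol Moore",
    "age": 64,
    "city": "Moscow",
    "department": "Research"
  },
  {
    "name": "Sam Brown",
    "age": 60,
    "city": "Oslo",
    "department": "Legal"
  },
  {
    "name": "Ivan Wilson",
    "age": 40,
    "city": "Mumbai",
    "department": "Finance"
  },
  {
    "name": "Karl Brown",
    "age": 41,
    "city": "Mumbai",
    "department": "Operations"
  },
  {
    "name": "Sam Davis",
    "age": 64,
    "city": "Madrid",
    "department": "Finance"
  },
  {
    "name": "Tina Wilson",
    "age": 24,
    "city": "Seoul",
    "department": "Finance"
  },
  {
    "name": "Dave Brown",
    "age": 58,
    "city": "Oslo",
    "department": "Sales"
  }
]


Search criteria: {'age': 41, 'department': 'Operations'}

Checking 8 records:
  Liam Thomas: {age: 44, department: Finance}
  Carol Moore: {age: 64, department: Research}
  Sam Brown: {age: 60, department: Legal}
  Ivan Wilson: {age: 40, department: Finance}
  Karl Brown: {age: 41, department: Operations} <-- MATCH
  Sam Davis: {age: 64, department: Finance}
  Tina Wilson: {age: 24, department: Finance}
  Dave Brown: {age: 58, department: Sales}

Matches: ["Karl Brown"]

["Karl Brown"]


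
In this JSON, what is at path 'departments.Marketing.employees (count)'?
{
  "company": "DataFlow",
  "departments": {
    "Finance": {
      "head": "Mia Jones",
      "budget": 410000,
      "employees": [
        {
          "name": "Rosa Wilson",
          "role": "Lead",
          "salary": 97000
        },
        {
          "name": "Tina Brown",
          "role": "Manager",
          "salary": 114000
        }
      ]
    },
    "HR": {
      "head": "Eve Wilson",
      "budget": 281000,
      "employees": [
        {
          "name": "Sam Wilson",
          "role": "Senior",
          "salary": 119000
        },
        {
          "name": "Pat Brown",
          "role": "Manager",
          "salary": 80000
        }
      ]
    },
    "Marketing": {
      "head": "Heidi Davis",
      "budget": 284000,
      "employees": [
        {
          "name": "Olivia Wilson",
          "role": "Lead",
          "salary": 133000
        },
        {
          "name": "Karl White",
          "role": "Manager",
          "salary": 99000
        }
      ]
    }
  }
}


Path: departments.Marketing.employees (count)

Navigate:
  -> departments
  -> Marketing
  -> employees (array, length 2)

2


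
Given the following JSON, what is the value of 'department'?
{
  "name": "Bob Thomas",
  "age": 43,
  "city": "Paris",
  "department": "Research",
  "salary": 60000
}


Looking up field 'department'
Value: Research

Research


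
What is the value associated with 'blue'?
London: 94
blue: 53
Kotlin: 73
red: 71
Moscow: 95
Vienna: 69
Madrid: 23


Looking up key 'blue'
Value: 53

53


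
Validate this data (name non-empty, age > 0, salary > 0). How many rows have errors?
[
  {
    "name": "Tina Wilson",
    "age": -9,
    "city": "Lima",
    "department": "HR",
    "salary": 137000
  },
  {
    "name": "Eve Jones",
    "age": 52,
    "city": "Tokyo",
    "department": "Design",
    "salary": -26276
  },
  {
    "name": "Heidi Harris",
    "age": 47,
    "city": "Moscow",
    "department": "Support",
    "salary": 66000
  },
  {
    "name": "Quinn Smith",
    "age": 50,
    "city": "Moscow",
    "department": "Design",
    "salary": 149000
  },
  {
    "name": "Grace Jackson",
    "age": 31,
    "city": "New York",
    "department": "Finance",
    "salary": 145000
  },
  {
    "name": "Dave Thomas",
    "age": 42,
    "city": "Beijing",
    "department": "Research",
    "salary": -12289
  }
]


Validating 6 records:
Rules: name non-empty, age > 0, salary > 0

  Row 1 (Tina Wilson): negative age: -9
  Row 2 (Eve Jones): negative salary: -26276
  Row 3 (Heidi Harris): OK
  Row 4 (Quinn Smith): OK
  Row 5 (Grace Jackson): OK
  Row 6 (Dave Thomas): negative salary: -12289

Total errors: 3

3 errors


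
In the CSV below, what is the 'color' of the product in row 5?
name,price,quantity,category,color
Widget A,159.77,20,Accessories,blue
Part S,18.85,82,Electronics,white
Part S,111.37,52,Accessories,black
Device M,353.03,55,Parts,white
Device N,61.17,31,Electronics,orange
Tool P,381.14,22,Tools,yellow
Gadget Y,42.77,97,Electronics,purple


Query: Row 5 ('Device N'), column 'color'
Value: orange

orange


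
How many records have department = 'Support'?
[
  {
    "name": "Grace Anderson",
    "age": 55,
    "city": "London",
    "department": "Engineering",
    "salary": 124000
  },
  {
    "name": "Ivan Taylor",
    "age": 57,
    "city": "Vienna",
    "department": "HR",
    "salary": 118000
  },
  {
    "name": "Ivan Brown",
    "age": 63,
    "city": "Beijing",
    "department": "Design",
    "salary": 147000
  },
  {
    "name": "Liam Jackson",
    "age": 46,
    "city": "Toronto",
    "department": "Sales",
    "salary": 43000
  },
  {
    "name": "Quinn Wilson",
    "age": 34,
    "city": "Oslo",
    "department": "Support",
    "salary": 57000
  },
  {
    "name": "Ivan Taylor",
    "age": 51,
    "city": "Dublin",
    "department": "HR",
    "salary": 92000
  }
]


Data: 6 records
Condition: department = 'Support'

Checking each record:
  Grace Anderson: Engineering
  Ivan Taylor: HR
  Ivan Brown: Design
  Liam Jackson: Sales
  Quinn Wilson: Support MATCH
  Ivan Taylor: HR

Count: 1

1


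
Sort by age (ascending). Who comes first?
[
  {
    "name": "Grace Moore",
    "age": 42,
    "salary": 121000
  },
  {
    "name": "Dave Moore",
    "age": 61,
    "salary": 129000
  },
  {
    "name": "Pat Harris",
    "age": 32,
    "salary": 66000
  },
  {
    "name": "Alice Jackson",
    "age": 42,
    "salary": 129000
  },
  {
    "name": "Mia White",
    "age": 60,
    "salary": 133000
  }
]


Sort by: age (ascending)

Sorted order:
  1. Pat Harris (age = 32)
  2. Grace Moore (age = 42)
  3. Alice Jackson (age = 42)
  4. Mia White (age = 60)
  5. Dave Moore (age = 61)

First: Pat Harris

Pat Harris


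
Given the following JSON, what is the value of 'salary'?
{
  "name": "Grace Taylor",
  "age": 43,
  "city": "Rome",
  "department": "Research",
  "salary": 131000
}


Looking up field 'salary'
Value: 131000

131000


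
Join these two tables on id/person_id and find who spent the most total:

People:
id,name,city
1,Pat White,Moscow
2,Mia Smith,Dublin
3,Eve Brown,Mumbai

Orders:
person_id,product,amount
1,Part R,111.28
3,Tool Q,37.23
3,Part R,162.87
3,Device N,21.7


Join on: people.id = orders.person_id

Joined rows:
  Pat White (Moscow) bought Part R for $111.28
  Eve Brown (Mumbai) bought Tool Q for $37.23
  Eve Brown (Mumbai) bought Part R for $162.87
  Eve Brown (Mumbai) bought Device N for $21.7

Total per person:
  Eve Brown: $221.80
  Pat White: $111.28

Top spender: Eve Brown ($221.80)

Eve Brown ($221.80)


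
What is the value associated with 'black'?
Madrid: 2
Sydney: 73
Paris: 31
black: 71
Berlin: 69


Looking up key 'black'
Value: 71

71


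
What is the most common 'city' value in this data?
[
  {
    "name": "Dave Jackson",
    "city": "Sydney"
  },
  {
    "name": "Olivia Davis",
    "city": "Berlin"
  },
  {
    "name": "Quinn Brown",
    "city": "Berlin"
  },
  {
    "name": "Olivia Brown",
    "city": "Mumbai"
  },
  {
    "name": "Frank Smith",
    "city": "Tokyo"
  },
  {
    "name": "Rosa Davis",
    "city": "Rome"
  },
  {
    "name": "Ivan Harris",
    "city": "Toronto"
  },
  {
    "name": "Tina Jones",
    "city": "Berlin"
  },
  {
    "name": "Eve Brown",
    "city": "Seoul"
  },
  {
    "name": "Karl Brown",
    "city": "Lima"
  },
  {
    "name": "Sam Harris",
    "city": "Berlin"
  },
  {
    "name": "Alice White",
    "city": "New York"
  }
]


Counting 'city' values across 12 records:

  Berlin: 4 ####
  Sydney: 1 #
  Mumbai: 1 #
  Tokyo: 1 #
  Rome: 1 #
  Toronto: 1 #
  Seoul: 1 #
  Lima: 1 #
  New York: 1 #

Most common: Berlin (4 times)

Berlin (4 times)


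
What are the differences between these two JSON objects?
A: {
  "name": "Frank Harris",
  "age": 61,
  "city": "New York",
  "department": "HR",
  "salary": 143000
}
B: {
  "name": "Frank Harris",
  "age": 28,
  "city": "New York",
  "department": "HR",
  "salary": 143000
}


Comparing each field (in key order):
  name: same
  age: DIFFERENT
  city: same
  department: same
  salary: same
Differences:
  age: 61 -> 28

1 field(s) changed

1 change: age


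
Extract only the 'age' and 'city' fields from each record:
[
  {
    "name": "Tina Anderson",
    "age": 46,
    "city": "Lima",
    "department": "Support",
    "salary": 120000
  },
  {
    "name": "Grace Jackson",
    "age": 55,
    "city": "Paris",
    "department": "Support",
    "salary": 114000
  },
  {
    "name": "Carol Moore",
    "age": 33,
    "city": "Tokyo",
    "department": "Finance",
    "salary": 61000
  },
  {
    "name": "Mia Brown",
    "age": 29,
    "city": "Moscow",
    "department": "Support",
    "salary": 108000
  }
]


Original: 4 records with fields: name, age, city, department, salary
Keep: ['age', 'city']
Drop: ['name', 'department', 'salary']
Result: 4 records, 2 fields each

[
  {
    "age": 46,
    "city": "Lima"
  },
  {
    "age": 55,
    "city": "Paris"
  },
  {
    "age": 33,
    "city": "Tokyo"
  },
  {
    "age": 29,
    "city": "Moscow"
  }
]


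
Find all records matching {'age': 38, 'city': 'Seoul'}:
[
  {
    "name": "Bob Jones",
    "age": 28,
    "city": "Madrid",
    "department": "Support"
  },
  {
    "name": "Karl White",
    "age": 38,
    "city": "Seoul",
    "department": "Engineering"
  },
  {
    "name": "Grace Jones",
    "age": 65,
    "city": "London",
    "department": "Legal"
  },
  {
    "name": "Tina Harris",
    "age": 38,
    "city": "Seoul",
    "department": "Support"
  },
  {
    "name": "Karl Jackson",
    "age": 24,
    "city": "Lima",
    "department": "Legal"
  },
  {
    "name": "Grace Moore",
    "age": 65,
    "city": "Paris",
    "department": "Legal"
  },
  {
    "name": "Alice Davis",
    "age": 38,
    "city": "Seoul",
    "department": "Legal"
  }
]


Search criteria: {'age': 38, 'city': 'Seoul'}

Checking 7 records:
  Bob Jones: {age: 28, city: Madrid}
  Karl White: {age: 38, city: Seoul} <-- MATCH
  Grace Jones: {age: 65, city: London}
  Tina Harris: {age: 38, city: Seoul} <-- MATCH
  Karl Jackson: {age: 24, city: Lima}
  Grace Moore: {age: 65, city: Paris}
  Alice Davis: {age: 38, city: Seoul} <-- MATCH

Matches: ["Karl White", "Tina Harris", "Alice Davis"]

["Karl White", "Tina Harris", "Alice Davis"]


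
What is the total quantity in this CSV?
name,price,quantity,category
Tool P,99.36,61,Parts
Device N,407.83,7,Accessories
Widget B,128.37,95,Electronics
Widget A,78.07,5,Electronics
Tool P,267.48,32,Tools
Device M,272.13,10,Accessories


Computing total quantity:
Values: [61, 7, 95, 5, 32, 10]
Sum = 210

210


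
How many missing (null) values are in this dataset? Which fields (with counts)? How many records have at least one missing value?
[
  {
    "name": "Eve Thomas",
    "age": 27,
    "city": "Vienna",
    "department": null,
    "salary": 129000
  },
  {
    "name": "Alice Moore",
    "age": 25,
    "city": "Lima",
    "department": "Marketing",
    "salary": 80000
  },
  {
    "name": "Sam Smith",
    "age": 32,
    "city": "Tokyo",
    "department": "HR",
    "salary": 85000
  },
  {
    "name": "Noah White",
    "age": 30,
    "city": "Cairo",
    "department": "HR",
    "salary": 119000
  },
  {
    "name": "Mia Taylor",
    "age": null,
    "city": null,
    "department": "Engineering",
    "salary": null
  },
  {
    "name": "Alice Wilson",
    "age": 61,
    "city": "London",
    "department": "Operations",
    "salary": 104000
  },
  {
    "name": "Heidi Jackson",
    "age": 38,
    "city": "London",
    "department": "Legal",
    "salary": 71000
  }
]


Checking for missing (null) values in 7 records:

  Eve Thomas: department
  Alice Moore: complete
  Sam Smith: complete
  Noah White: complete
  Mia Taylor: age, city, salary
  Alice Wilson: complete
  Heidi Jackson: complete

Per field:
  name: 0 missing
  age: 1 missing
  city: 1 missing
  department: 1 missing
  salary: 1 missing

Total missing values: 4
Records with any missing: 2

4 missing values (age: 1, city: 1, department: 1, salary: 1); 2 incomplete records


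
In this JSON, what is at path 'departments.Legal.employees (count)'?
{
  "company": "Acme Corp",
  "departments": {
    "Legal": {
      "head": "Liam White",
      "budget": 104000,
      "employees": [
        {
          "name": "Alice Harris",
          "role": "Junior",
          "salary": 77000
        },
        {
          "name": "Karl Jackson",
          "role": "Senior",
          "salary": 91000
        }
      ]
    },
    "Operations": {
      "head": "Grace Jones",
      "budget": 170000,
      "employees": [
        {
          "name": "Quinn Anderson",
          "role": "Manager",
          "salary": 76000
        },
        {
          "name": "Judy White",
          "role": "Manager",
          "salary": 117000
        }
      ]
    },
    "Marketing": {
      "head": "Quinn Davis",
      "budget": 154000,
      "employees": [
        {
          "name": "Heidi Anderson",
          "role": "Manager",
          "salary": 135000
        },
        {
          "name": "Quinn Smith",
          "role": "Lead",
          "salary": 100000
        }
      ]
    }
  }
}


Path: departments.Legal.employees (count)

Navigate:
  -> departments
  -> Legal
  -> employees (array, length 2)

2


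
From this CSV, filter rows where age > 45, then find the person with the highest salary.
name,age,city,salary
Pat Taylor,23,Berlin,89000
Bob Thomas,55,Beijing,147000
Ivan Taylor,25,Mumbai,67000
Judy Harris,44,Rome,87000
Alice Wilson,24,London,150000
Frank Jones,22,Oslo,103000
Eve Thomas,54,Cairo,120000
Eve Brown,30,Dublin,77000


Filter: age > 45
Sort by: salary (descending)

Filtered records (2):
  Bob Thomas, age 55, salary $147000
  Eve Thomas, age 54, salary $120000

Highest salary: Bob Thomas ($147000)

Bob Thomas


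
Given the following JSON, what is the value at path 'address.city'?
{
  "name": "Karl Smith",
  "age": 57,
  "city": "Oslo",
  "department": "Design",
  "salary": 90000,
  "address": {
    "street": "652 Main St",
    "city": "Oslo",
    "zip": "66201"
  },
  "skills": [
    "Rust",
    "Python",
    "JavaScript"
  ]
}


Query: address.city
Path: address -> city
Value: Oslo

Oslo


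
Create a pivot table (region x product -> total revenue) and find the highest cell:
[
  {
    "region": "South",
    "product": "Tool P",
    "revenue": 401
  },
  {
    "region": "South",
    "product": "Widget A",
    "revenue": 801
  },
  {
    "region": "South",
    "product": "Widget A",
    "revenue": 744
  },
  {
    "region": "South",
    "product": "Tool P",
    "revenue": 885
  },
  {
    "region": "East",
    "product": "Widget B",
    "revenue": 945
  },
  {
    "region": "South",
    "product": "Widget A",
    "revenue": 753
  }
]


Pivot: region (rows) x product (columns) -> total revenue

     Tool P        Widget A      Widget B    
East             0             0           945  
South         1286          2298             0  

Highest: South / Widget A = $2298

South / Widget A = $2298


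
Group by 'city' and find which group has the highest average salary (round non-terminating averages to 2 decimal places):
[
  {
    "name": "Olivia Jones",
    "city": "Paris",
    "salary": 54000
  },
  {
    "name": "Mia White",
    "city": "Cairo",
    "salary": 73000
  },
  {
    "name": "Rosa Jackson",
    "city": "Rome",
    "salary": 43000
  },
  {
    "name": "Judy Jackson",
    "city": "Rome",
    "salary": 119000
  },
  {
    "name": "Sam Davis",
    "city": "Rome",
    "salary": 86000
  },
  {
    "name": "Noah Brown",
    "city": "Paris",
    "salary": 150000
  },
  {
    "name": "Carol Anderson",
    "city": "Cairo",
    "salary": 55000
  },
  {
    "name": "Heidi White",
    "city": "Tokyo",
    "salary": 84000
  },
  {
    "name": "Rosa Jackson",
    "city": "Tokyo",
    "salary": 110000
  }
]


Group by: city

Groups:
  Cairo: 2 people, avg salary = 128000/2 = $64000
  Paris: 2 people, avg salary = 204000/2 = $102000
  Rome: 3 people, avg salary = 248000/3 ≈ $82666.67
  Tokyo: 2 people, avg salary = 194000/2 = $97000

Highest average salary: Paris ($102000)

Paris ($102000)


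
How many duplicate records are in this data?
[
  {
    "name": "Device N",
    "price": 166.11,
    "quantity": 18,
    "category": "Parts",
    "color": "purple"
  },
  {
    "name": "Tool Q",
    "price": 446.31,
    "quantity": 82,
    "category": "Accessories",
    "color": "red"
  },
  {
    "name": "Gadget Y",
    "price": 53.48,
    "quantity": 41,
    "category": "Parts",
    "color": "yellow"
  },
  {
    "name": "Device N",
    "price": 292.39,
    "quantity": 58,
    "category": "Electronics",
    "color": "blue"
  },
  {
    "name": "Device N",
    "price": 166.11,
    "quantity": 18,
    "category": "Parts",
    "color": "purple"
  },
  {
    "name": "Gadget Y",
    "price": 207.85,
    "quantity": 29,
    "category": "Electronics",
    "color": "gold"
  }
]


Checking 6 records for duplicates:

  Row 1: Device N ($166.11, qty 18)
  Row 2: Tool Q ($446.31, qty 82)
  Row 3: Gadget Y ($53.48, qty 41)
  Row 4: Device N ($292.39, qty 58)
  Row 5: Device N ($166.11, qty 18) <-- DUPLICATE
  Row 6: Gadget Y ($207.85, qty 29)

Duplicates found: 1
Unique records: 5

1 duplicates, 5 unique


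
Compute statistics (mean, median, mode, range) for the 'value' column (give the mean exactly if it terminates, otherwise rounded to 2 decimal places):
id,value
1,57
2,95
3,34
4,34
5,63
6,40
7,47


Data: [57, 95, 34, 34, 63, 40, 47]
Count: 7
Sum: 370
Mean: 370/7 ≈ 52.86 (rounded to 2 decimal places)
Sorted: [34, 34, 40, 47, 57, 63, 95]
Median: 47.0
Mode: 34 (2 times)
Range: 95 - 34 = 61
Min: 34, Max: 95

mean≈52.86, median=47.0, mode=34, range=61


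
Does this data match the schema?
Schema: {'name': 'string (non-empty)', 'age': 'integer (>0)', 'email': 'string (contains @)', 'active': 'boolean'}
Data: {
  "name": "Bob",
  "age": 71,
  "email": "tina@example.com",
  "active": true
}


Validating each field against schema:
  name: OK (non-empty string)
  age: OK (positive integer)
  email: OK (string with @)
  active: OK (boolean)

Result: VALID

VALID


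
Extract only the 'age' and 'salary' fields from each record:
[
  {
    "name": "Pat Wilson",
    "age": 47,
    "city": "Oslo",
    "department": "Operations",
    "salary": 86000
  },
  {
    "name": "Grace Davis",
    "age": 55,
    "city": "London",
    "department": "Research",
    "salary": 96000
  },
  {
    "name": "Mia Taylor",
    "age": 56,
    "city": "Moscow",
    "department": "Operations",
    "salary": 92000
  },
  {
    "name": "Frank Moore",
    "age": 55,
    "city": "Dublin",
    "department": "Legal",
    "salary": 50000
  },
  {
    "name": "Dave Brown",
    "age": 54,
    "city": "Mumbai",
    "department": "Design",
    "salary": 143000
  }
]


Original: 5 records with fields: name, age, city, department, salary
Keep: ['age', 'salary']
Drop: ['name', 'city', 'department']
Result: 5 records, 2 fields each

[
  {
    "age": 47,
    "salary": 86000
  },
  {
    "age": 55,
    "salary": 96000
  },
  {
    "age": 56,
    "salary": 92000
  },
  {
    "age": 55,
    "salary": 50000
  },
  {
    "age": 54,
    "salary": 143000
  }
]


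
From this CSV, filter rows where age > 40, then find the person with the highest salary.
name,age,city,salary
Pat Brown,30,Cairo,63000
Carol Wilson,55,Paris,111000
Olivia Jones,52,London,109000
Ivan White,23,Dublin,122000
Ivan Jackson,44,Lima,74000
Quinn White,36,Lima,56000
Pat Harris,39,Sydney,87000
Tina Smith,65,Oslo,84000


Filter: age > 40
Sort by: salary (descending)

Filtered records (4):
  Carol Wilson, age 55, salary $111000
  Olivia Jones, age 52, salary $109000
  Tina Smith, age 65, salary $84000
  Ivan Jackson, age 44, salary $74000

Highest salary: Carol Wilson ($111000)

Carol Wilson


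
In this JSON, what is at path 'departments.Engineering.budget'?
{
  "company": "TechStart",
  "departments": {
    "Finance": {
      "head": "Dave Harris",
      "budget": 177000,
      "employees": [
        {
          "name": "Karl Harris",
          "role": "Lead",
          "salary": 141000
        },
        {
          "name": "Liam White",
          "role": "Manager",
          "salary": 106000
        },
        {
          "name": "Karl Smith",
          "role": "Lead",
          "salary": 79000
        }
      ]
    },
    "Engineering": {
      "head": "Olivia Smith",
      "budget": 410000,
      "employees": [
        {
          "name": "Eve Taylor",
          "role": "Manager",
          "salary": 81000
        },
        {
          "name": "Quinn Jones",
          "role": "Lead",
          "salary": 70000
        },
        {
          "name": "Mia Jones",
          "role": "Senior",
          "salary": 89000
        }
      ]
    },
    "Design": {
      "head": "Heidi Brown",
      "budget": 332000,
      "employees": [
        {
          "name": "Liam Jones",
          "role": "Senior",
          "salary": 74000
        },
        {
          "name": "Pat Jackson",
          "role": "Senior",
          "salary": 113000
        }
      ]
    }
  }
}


Path: departments.Engineering.budget

Navigate:
  -> departments
  -> Engineering
  -> budget = 410000

410000


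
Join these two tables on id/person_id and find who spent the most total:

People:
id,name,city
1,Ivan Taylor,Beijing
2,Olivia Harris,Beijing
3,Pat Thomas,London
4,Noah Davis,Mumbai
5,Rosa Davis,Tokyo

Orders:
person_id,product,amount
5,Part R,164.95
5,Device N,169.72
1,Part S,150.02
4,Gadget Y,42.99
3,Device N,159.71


Join on: people.id = orders.person_id

Joined rows:
  Rosa Davis (Tokyo) bought Part R for $164.95
  Rosa Davis (Tokyo) bought Device N for $169.72
  Ivan Taylor (Beijing) bought Part S for $150.02
  Noah Davis (Mumbai) bought Gadget Y for $42.99
  Pat Thomas (London) bought Device N for $159.71

Total per person:
  Rosa Davis: $334.67
  Pat Thomas: $159.71
  Ivan Taylor: $150.02
  Noah Davis: $42.99

Top spender: Rosa Davis ($334.67)

Rosa Davis ($334.67)


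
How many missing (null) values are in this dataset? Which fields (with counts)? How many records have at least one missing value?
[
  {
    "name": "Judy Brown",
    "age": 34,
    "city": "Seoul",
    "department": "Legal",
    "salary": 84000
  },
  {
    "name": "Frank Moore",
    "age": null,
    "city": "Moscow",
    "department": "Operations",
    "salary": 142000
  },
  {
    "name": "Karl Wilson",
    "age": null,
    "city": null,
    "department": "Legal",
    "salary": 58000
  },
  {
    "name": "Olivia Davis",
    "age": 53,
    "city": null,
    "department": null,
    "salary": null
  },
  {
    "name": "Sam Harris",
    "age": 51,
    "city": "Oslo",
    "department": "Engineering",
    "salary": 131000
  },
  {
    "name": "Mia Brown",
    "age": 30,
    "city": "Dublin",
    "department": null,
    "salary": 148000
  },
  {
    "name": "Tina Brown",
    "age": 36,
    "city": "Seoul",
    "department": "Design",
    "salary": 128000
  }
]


Checking for missing (null) values in 7 records:

  Judy Brown: complete
  Frank Moore: age
  Karl Wilson: age, city
  Olivia Davis: city, department, salary
  Sam Harris: complete
  Mia Brown: department
  Tina Brown: complete

Per field:
  name: 0 missing
  age: 2 missing
  city: 2 missing
  department: 2 missing
  salary: 1 missing

Total missing values: 7
Records with any missing: 4

7 missing values (age: 2, city: 2, department: 2, salary: 1); 4 incomplete records


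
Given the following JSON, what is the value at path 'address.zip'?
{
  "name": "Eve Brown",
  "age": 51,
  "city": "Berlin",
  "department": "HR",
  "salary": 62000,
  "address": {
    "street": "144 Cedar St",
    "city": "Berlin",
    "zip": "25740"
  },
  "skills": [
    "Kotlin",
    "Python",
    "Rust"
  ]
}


Query: address.zip
Path: address -> zip
Value: 25740

25740


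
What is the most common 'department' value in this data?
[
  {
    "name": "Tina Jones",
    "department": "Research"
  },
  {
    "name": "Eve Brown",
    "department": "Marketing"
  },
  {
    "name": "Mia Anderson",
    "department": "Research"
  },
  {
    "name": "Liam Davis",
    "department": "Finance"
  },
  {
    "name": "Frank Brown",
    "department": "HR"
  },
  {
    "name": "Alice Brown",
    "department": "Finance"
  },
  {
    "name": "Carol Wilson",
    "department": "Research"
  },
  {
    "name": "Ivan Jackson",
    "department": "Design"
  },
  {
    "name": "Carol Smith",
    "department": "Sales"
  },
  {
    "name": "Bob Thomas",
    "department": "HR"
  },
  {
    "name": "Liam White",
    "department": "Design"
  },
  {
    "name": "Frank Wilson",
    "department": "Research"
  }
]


Counting 'department' values across 12 records:

  Research: 4 ####
  Finance: 2 ##
  HR: 2 ##
  Design: 2 ##
  Marketing: 1 #
  Sales: 1 #

Most common: Research (4 times)

Research (4 times)


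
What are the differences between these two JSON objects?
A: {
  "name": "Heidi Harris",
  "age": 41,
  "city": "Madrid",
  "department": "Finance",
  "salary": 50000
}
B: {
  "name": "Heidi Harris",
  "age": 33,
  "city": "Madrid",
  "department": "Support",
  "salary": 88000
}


Comparing each field (in key order):
  name: same
  age: DIFFERENT
  city: same
  department: DIFFERENT
  salary: DIFFERENT
Differences:
  age: 41 -> 33
  department: Finance -> Support
  salary: 50000 -> 88000

3 field(s) changed

3 changes: age, department, salary


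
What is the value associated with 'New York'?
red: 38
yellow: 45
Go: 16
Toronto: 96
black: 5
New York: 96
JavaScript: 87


Looking up key 'New York'
Value: 96

96


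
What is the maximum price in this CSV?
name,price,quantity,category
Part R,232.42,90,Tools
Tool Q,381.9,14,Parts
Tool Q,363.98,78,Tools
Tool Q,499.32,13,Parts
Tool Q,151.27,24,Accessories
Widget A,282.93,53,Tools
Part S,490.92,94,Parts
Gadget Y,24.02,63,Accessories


Computing maximum price:
Values: [232.42, 381.9, 363.98, 499.32, 151.27, 282.93, 490.92, 24.02]
Max = 499.32

499.32


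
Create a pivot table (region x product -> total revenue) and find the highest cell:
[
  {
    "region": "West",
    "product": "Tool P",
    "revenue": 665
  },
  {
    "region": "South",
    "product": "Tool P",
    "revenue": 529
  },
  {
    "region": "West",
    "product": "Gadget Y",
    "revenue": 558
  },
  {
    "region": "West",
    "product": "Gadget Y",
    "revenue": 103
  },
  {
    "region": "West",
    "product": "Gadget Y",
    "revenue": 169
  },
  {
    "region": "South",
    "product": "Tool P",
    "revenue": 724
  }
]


Pivot: region (rows) x product (columns) -> total revenue

     Gadget Y      Tool P      
South            0          1253  
West           830           665  

Highest: South / Tool P = $1253

South / Tool P = $1253
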